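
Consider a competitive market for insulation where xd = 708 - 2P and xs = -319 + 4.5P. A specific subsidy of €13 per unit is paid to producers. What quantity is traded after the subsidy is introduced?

Pre-subsidy: 708 - 2P = -319 + 4.5P gives P* = 158, x* = 392.
With the subsidy, sellers receive Ps = Pb + 13 for each unit, where Pb is the price buyers pay.
Supply in terms of Pb becomes xs = -319 + 4.5(Pb + 13) = -260.5 + 4.5Pb. Setting this equal to demand: 708 - 2Pb = -260.5 + 4.5Pb, so Pb = 149.
Sellers receive Ps = 149 + 13 = 162; x' = 708 − 2·149 = 410.

x' = 410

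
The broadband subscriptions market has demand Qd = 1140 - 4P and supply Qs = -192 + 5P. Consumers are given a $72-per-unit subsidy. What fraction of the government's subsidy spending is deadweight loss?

Pre-subsidy: 1140 - 4P = -192 + 5P gives P* = 148, Q* = 548.
With the rebate, buyers effectively pay Pb = Ps − 72, where Ps is the price sellers receive.
Demand in terms of Ps becomes Qd = 1140 − 4(Ps − 72) = 1428 - 4Ps. Setting this equal to supply: 1428 - 4Ps = -192 + 5Ps, so Ps = 180.
Buyers pay Pb = 180 − 72 = 108; Q' = -192 + 5·180 = 708.
ΔCS = ½(548 + 708)(148 − 108) = 25120; ΔPS = ½(548 + 708)(180 − 148) = 20096.
Government spending = 72 × 708 = 50976.
DWL = ½ × 72 × (708 − 548) = 5760; fraction = 5760 / 50976 = 20/177.

DWL / government spending = 20/177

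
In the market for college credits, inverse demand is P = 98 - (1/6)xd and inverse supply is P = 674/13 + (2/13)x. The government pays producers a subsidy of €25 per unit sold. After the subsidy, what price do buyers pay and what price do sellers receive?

Pre-subsidy: 98 - (1/6)x = 674/13 + (2/13)x gives x* = 144 and P* = 74.
With the subsidy, sellers receive Ps = Pb + 25 for each unit, where Pb is the price buyers pay.
On the curves, Pb = 98 - (1/6)x and Ps = 674/13 + (2/13)x; the wedge Ps − Pb = 25 gives 674/13 + (2/13)x − (98 - (1/6)x) = 25, so x' = 222.
Then Pb = 98 − (1/6)·222 = 61 and Ps = 674/13 + (2/13)·222 = 86.

Buyers pay €61; sellers receive €86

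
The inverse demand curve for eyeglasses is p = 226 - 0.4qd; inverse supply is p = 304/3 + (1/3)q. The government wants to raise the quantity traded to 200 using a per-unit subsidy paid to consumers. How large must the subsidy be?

Required subsidy s = 22 per unit

At q = 200, from the demand curve buyers pay pb = 226 − 0.4·200 = 146; from the supply curve sellers need ps = 304/3 + (1/3)·200 = 168.
The subsidy must fill the gap: s = ps − pb = 168 − 146 = 22.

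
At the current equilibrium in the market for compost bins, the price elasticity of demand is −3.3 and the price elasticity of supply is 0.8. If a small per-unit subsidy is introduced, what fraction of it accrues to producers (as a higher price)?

Producer share = 33/41

For a small subsidy around the equilibrium, the benefit split depends on the relative slopes, which at a point are proportional to the elasticities.
Buyer share = εs/(εs + |εd|) = 0.8/(0.8 + 3.3) = 8/41; seller share = |εd|/(εs + |εd|) = 33/41.
So producers capture 33/41 of the subsidy.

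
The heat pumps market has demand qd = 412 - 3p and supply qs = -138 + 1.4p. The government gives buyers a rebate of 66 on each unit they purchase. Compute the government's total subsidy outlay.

Government cost = 6600

Pre-subsidy: 412 - 3p = -138 + 1.4p gives p* = 125, q* = 37.
With the rebate, buyers effectively pay pb = ps − 66, where ps is the price sellers receive.
Demand in terms of ps becomes qd = 412 − 3(ps − 66) = 610 - 3ps. Setting this equal to supply: 610 - 3ps = -138 + 1.4ps, so ps = 170.
Buyers pay pb = 170 − 66 = 104; q' = -138 + 1.4·170 = 100.
Government outlay = subsidy × quantity = 66 × 100 = 6600.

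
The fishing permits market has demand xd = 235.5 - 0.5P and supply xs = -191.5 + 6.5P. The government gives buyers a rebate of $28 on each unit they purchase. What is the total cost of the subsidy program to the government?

Government cost = $6104

Pre-subsidy: 235.5 - 0.5P = -191.5 + 6.5P gives P* = 61, x* = 205.
With the rebate, buyers effectively pay Pb = Ps − 28, where Ps is the price sellers receive.
Demand in terms of Ps becomes xd = 235.5 − 0.5(Ps − 28) = 249.5 - 0.5Ps. Setting this equal to supply: 249.5 - 0.5Ps = -191.5 + 6.5Ps, so Ps = 63.
Buyers pay Pb = 63 − 28 = 35; x' = -191.5 + 6.5·63 = 218.
Government outlay = subsidy × quantity = 28 × 218 = 6104.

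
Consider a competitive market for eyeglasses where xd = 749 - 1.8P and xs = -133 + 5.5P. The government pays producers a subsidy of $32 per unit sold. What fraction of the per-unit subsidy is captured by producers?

Pre-subsidy: 749 - 1.8P = -133 + 5.5P gives P* = 8820/73, x* = 38801/73.
With the subsidy, sellers receive Ps = Pb + 32 for each unit, where Pb is the price buyers pay.
Supply in terms of Pb becomes xs = -133 + 5.5(Pb + 32) = 43 + 5.5Pb. Setting this equal to demand: 749 - 1.8Pb = 43 + 5.5Pb, so Pb = 7060/73.
Sellers receive Ps = 7060/73 + 32 = 9396/73; x' = 749 − 1.8·(7060/73) = 41969/73.
Buyers' price falls by P* − Pb = 8820/73 − 7060/73 = 1760/73; sellers' price rises by Ps − P* = 9396/73 − 8820/73 = 576/73.
So producers capture (576/73)/32 = 18/73 of each unit of subsidy.

Producer share = 18/73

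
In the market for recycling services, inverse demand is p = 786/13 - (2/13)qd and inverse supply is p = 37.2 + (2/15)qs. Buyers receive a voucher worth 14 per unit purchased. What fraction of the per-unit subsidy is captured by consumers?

Pre-subsidy: 786/13 - (2/13)q = 37.2 + (2/15)q gives q* = 81 and p* = 48.
With the rebate, buyers effectively pay pb = ps − 14, where ps is the price sellers receive.
On the curves, pb = 786/13 - (2/13)q and ps = 37.2 + (2/15)q; the wedge ps − pb = 14 gives 37.2 + (2/15)q − (786/13 - (2/13)q) = 14, so q' = 129.75.
Then pb = 786/13 − (2/13)·129.75 = 40.5 and ps = 37.2 + (2/15)·129.75 = 54.5.
Buyers' price falls by p* − pb = 48 − 40.5 = 7.5; sellers' price rises by ps − p* = 54.5 − 48 = 6.5.
So consumers capture 7.5/14 = 15/28 of each unit of subsidy.

Consumer share = 15/28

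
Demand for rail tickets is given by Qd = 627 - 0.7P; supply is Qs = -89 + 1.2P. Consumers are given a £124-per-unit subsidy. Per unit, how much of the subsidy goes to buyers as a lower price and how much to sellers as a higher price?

Buyers gain 1488/19 per unit; sellers gain 868/19 per unit

Pre-subsidy: 627 - 0.7P = -89 + 1.2P gives P* = 7160/19, Q* = 6901/19.
With the rebate, buyers effectively pay Pb = Ps − 124, where Ps is the price sellers receive.
Demand in terms of Ps becomes Qd = 627 − 0.7(Ps − 124) = 713.8 - 0.7Ps. Setting this equal to supply: 713.8 - 0.7Ps = -89 + 1.2Ps, so Ps = 8028/19.
Buyers pay Pb = 8028/19 − 124 = 5672/19; Q' = -89 + 1.2·(8028/19) = 39713/95.
Buyers' price falls by P* − Pb = 7160/19 − 5672/19 = 1488/19; sellers' price rises by Ps − P* = 8028/19 − 7160/19 = 868/19.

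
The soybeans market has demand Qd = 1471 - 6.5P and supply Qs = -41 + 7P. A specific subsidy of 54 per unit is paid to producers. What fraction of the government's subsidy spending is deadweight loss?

Pre-subsidy: 1471 - 6.5P = -41 + 7P gives P* = 112, Q* = 743.
With the subsidy, sellers receive Ps = Pb + 54 for each unit, where Pb is the price buyers pay.
Supply in terms of Pb becomes Qs = -41 + 7(Pb + 54) = 337 + 7Pb. Setting this equal to demand: 1471 - 6.5Pb = 337 + 7Pb, so Pb = 84.
Sellers receive Ps = 84 + 54 = 138; Q' = 1471 − 6.5·84 = 925.
ΔCS = ½(743 + 925)(112 − 84) = 23352; ΔPS = ½(743 + 925)(138 − 112) = 21684.
Government spending = 54 × 925 = 49950.
DWL = ½ × 54 × (925 − 743) = 4914; fraction = 4914 / 49950 = 91/925.

DWL / government spending = 91/925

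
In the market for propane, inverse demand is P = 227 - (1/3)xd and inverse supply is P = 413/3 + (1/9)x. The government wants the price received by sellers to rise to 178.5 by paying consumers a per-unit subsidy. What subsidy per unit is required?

At a seller price of 178.5, quantity supplied is -1239 + 9·178.5 = 367.5.
Buyers absorb 367.5 only when they pay Pb = 227 − (1/3)·367.5 = 104.5.
s = Ps − Pb = 178.5 − 104.5 = 74.

Required subsidy s = 74 per unit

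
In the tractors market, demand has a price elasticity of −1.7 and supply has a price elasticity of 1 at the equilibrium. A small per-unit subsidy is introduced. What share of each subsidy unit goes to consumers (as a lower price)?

Consumer share = 10/27

For a small subsidy around the equilibrium, the benefit split depends on the relative slopes, which at a point are proportional to the elasticities.
Buyer share = εs/(εs + |εd|) = 1/(1 + 1.7) = 10/27; seller share = |εd|/(εs + |εd|) = 17/27.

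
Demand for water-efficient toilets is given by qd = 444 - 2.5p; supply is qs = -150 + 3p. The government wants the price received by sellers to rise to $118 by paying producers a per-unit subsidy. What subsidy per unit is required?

Required subsidy s = $22 per unit

At a seller price of 118, quantity supplied is -150 + 3·118 = 204.
Buyers absorb 204 only when they pay pb with 444 − 2.5·pb = 204, i.e. pb = 96.
s = ps − pb = 118 − 96 = 22.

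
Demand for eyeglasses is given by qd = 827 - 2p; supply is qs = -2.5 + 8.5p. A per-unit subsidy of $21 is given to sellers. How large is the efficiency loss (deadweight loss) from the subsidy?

Pre-subsidy: 827 - 2p = -2.5 + 8.5p gives p* = 79, q* = 669.
With the subsidy, sellers receive ps = pb + 21 for each unit, where pb is the price buyers pay.
Supply in terms of pb becomes qs = -2.5 + 8.5(pb + 21) = 176 + 8.5pb. Setting this equal to demand: 827 - 2pb = 176 + 8.5pb, so pb = 62.
Sellers receive ps = 62 + 21 = 83; q' = 827 − 2·62 = 703.
The subsidy expands output by 703 − 669 = 34 past the efficient level; on those units the gap between marginal cost and willingness to pay runs from 0 up to 21.
DWL = ½ × 21 × 34 = 357.

Deadweight loss = $357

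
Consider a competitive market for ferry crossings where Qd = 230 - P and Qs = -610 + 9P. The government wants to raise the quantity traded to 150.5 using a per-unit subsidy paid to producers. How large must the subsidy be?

At Q = 150.5, invert demand for the buyer price: Pb = (230 − 150.5)/1 = 79.5; invert supply for the seller price: Ps = (150.5 − (-610))/9 = 84.5.
The subsidy must fill the gap: s = Ps − Pb = 84.5 − 79.5 = 5.

Required subsidy s = 5 per unit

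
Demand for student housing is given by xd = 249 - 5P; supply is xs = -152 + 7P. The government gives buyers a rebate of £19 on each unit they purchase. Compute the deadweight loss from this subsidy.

Pre-subsidy: 249 - 5P = -152 + 7P gives P* = 401/12, x* = 983/12.
With the rebate, buyers effectively pay Pb = Ps − 19, where Ps is the price sellers receive.
Demand in terms of Ps becomes xd = 249 − 5(Ps − 19) = 344 - 5Ps. Setting this equal to supply: 344 - 5Ps = -152 + 7Ps, so Ps = 124/3.
Buyers pay Pb = 124/3 − 19 = 67/3; x' = -152 + 7·(124/3) = 412/3.
The subsidy expands output by 412/3 − 983/12 = 665/12 past the efficient level; on those units the gap between marginal cost and willingness to pay runs from 0 up to 19.
DWL = ½ × 19 × 665/12 = 12635/24.

Deadweight loss = 12635/24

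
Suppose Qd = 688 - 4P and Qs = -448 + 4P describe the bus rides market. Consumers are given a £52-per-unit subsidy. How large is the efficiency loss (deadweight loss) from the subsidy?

Pre-subsidy: 688 - 4P = -448 + 4P gives P* = 142, Q* = 120.
With the rebate, buyers effectively pay Pb = Ps − 52, where Ps is the price sellers receive.
Demand in terms of Ps becomes Qd = 688 − 4(Ps − 52) = 896 - 4Ps. Setting this equal to supply: 896 - 4Ps = -448 + 4Ps, so Ps = 168.
Buyers pay Pb = 168 − 52 = 116; Q' = -448 + 4·168 = 224.
The subsidy expands output by 224 − 120 = 104 past the efficient level; on those units the gap between marginal cost and willingness to pay runs from 0 up to 52.
DWL = ½ × 52 × 104 = 2704.

Deadweight loss = £2704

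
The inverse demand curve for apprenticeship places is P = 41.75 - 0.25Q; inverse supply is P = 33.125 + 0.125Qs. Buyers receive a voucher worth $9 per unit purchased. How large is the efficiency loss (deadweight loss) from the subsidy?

Deadweight loss = $108

Pre-subsidy: 41.75 - 0.25Q = 33.125 + 0.125Q gives Q* = 23 and P* = 36.
With the rebate, buyers effectively pay Pb = Ps − 9, where Ps is the price sellers receive.
On the curves, Pb = 41.75 - 0.25Q and Ps = 33.125 + 0.125Q; the wedge Ps − Pb = 9 gives 33.125 + 0.125Q − (41.75 - 0.25Q) = 9, so Q' = 47.
Then Pb = 41.75 − 0.25·47 = 30 and Ps = 33.125 + 0.125·47 = 39.
The subsidy expands output by 47 − 23 = 24 past the efficient level; on those units the gap between marginal cost and willingness to pay runs from 0 up to 9.
DWL = ½ × 9 × 24 = 108.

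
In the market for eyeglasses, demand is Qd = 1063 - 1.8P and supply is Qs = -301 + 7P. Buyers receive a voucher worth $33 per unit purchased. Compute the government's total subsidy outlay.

Government cost = $27431.25

Pre-subsidy: 1063 - 1.8P = -301 + 7P gives P* = 155, Q* = 784.
With the rebate, buyers effectively pay Pb = Ps − 33, where Ps is the price sellers receive.
Demand in terms of Ps becomes Qd = 1063 − 1.8(Ps − 33) = 1122.4 - 1.8Ps. Setting this equal to supply: 1122.4 - 1.8Ps = -301 + 7Ps, so Ps = 161.75.
Buyers pay Pb = 161.75 − 33 = 128.75; Q' = -301 + 7·161.75 = 831.25.
Government outlay = subsidy × quantity = 33 × 831.25 = 27431.25.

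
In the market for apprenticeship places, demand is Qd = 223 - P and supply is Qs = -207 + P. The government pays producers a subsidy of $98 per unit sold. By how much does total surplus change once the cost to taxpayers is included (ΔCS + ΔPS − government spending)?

Pre-subsidy: 223 - P = -207 + P gives P* = 215, Q* = 8.
With the subsidy, sellers receive Ps = Pb + 98 for each unit, where Pb is the price buyers pay.
Supply in terms of Pb becomes Qs = -207 + 1(Pb + 98) = -109 + Pb. Setting this equal to demand: 223 - Pb = -109 + Pb, so Pb = 166.
Sellers receive Ps = 166 + 98 = 264; Q' = 223 − 1·166 = 57.
ΔCS = ½(8 + 57)(215 − 166) = 1592.5; ΔPS = ½(8 + 57)(264 − 215) = 1592.5.
Government spending = 98 × 57 = 5586.
Net change = 1592.5 + 1592.5 − 5586 = -2401. The loss equals the DWL triangle ½·98·49.

Net change in total surplus = -$2401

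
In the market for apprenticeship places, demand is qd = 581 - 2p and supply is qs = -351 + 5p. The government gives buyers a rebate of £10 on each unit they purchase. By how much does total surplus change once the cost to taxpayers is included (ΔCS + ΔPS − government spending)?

Net change in total surplus = -500/7

Pre-subsidy: 581 - 2p = -351 + 5p gives p* = 932/7, q* = 2203/7.
With the rebate, buyers effectively pay pb = ps − 10, where ps is the price sellers receive.
Demand in terms of ps becomes qd = 581 − 2(ps − 10) = 601 - 2ps. Setting this equal to supply: 601 - 2ps = -351 + 5ps, so ps = 136.
Buyers pay pb = 136 − 10 = 126; q' = -351 + 5·136 = 329.
ΔCS = ½(2203/7 + 329)(932/7 − 126) = 112650/49; ΔPS = ½(2203/7 + 329)(136 − 932/7) = 45060/49.
Government spending = 10 × 329 = 3290.
Net change = 112650/49 + 45060/49 − 3290 = -500/7. The loss equals the DWL triangle ½·10·100/7.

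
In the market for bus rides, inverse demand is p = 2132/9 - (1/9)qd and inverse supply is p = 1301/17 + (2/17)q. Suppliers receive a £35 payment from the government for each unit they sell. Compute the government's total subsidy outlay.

Government cost = £29890

Pre-subsidy: 2132/9 - (1/9)q = 1301/17 + (2/17)q gives q* = 701 and p* = 159.
With the subsidy, sellers receive ps = pb + 35 for each unit, where pb is the price buyers pay.
On the curves, pb = 2132/9 - (1/9)q and ps = 1301/17 + (2/17)q; the wedge ps − pb = 35 gives 1301/17 + (2/17)q − (2132/9 - (1/9)q) = 35, so q' = 854.
Then pb = 2132/9 − (1/9)·854 = 142 and ps = 1301/17 + (2/17)·854 = 177.
Government outlay = subsidy × quantity = 35 × 854 = 29890.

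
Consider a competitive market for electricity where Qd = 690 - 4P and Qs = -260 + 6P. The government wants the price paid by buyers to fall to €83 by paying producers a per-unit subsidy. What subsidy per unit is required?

At a buyer price of 83, quantity demanded is 690 − 4·83 = 358.
Sellers supply 358 only when they receive Ps with -260 + 6·Ps = 358, i.e. Ps = 103.
s = Ps − Pb = 103 − 83 = 20.

Required subsidy s = €20 per unit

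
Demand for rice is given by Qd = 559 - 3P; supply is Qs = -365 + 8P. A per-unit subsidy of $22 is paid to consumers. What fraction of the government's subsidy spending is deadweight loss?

Pre-subsidy: 559 - 3P = -365 + 8P gives P* = 84, Q* = 307.
With the rebate, buyers effectively pay Pb = Ps − 22, where Ps is the price sellers receive.
Demand in terms of Ps becomes Qd = 559 − 3(Ps − 22) = 625 - 3Ps. Setting this equal to supply: 625 - 3Ps = -365 + 8Ps, so Ps = 90.
Buyers pay Pb = 90 − 22 = 68; Q' = -365 + 8·90 = 355.
ΔCS = ½(307 + 355)(84 − 68) = 5296; ΔPS = ½(307 + 355)(90 − 84) = 1986.
Government spending = 22 × 355 = 7810.
DWL = ½ × 22 × (355 − 307) = 528; fraction = 528 / 7810 = 24/355.

DWL / government spending = 24/355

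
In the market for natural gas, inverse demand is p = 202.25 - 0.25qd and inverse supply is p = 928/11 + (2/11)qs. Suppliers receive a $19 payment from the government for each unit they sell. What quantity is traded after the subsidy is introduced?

q' = 317

Pre-subsidy: 202.25 - 0.25q = 928/11 + (2/11)q gives q* = 273 and p* = 134.
With the subsidy, sellers receive ps = pb + 19 for each unit, where pb is the price buyers pay.
On the curves, pb = 202.25 - 0.25q and ps = 928/11 + (2/11)q; the wedge ps − pb = 19 gives 928/11 + (2/11)q − (202.25 - 0.25q) = 19, so q' = 317.
Then pb = 202.25 − 0.25·317 = 123 and ps = 928/11 + (2/11)·317 = 142.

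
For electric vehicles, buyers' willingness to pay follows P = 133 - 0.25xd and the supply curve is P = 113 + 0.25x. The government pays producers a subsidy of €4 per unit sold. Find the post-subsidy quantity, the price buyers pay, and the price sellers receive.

x' = 48; buyers pay €121; sellers receive €125

Pre-subsidy: 133 - 0.25x = 113 + 0.25x gives x* = 40 and P* = 123.
With the subsidy, sellers receive Ps = Pb + 4 for each unit, where Pb is the price buyers pay.
On the curves, Pb = 133 - 0.25x and Ps = 113 + 0.25x; the wedge Ps − Pb = 4 gives 113 + 0.25x − (133 - 0.25x) = 4, so x' = 48.
Then Pb = 133 − 0.25·48 = 121 and Ps = 113 + 0.25·48 = 125.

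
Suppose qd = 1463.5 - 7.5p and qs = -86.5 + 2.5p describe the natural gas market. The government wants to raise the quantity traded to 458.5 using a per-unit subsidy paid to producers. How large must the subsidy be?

At q = 458.5, invert demand for the buyer price: pb = (1463.5 − 458.5)/7.5 = 134; invert supply for the seller price: ps = (458.5 − (-86.5))/2.5 = 218.
The subsidy must fill the gap: s = ps − pb = 218 − 134 = 84.

Required subsidy s = 84 per unit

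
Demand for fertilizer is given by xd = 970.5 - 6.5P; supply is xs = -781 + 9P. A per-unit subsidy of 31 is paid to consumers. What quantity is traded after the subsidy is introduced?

x' = 353

Pre-subsidy: 970.5 - 6.5P = -781 + 9P gives P* = 113, x* = 236.
With the rebate, buyers effectively pay Pb = Ps − 31, where Ps is the price sellers receive.
Demand in terms of Ps becomes xd = 970.5 − 6.5(Ps − 31) = 1172 - 6.5Ps. Setting this equal to supply: 1172 - 6.5Ps = -781 + 9Ps, so Ps = 126.
Buyers pay Pb = 126 − 31 = 95; x' = -781 + 9·126 = 353.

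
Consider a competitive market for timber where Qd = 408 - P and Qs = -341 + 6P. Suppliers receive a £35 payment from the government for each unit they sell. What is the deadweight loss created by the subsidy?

Deadweight loss = £525

Pre-subsidy: 408 - P = -341 + 6P gives P* = 107, Q* = 301.
With the subsidy, sellers receive Ps = Pb + 35 for each unit, where Pb is the price buyers pay.
Supply in terms of Pb becomes Qs = -341 + 6(Pb + 35) = -131 + 6Pb. Setting this equal to demand: 408 - Pb = -131 + 6Pb, so Pb = 77.
Sellers receive Ps = 77 + 35 = 112; Q' = 408 − 1·77 = 331.
The subsidy expands output by 331 − 301 = 30 past the efficient level; on those units the gap between marginal cost and willingness to pay runs from 0 up to 35.
DWL = ½ × 35 × 30 = 525.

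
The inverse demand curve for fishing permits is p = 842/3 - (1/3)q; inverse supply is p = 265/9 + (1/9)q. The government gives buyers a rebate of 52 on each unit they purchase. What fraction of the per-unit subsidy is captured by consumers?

Consumer share = 0.75

Pre-subsidy: 842/3 - (1/3)q = 265/9 + (1/9)q gives q* = 565.25 and p* = 92.25.
With the rebate, buyers effectively pay pb = ps − 52, where ps is the price sellers receive.
On the curves, pb = 842/3 - (1/3)q and ps = 265/9 + (1/9)q; the wedge ps − pb = 52 gives 265/9 + (1/9)q − (842/3 - (1/3)q) = 52, so q' = 682.25.
Then pb = 842/3 − (1/3)·682.25 = 53.25 and ps = 265/9 + (1/9)·682.25 = 105.25.
Buyers' price falls by p* − pb = 92.25 − 53.25 = 39; sellers' price rises by ps − p* = 105.25 − 92.25 = 13.
So consumers capture 39/52 = 0.75 of each unit of subsidy.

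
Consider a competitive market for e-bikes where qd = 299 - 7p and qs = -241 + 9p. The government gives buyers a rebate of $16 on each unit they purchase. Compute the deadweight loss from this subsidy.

Deadweight loss = $504

Pre-subsidy: 299 - 7p = -241 + 9p gives p* = 33.75, q* = 62.75.
With the rebate, buyers effectively pay pb = ps − 16, where ps is the price sellers receive.
Demand in terms of ps becomes qd = 299 − 7(ps − 16) = 411 - 7ps. Setting this equal to supply: 411 - 7ps = -241 + 9ps, so ps = 40.75.
Buyers pay pb = 40.75 − 16 = 24.75; q' = -241 + 9·40.75 = 125.75.
The subsidy expands output by 125.75 − 62.75 = 63 past the efficient level; on those units the gap between marginal cost and willingness to pay runs from 0 up to 16.
DWL = ½ × 16 × 63 = 504.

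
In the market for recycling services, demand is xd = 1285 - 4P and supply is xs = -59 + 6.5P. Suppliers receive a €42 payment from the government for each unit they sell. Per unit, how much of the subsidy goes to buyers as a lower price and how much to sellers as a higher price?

Pre-subsidy: 1285 - 4P = -59 + 6.5P gives P* = 128, x* = 773.
With the subsidy, sellers receive Ps = Pb + 42 for each unit, where Pb is the price buyers pay.
Supply in terms of Pb becomes xs = -59 + 6.5(Pb + 42) = 214 + 6.5Pb. Setting this equal to demand: 1285 - 4Pb = 214 + 6.5Pb, so Pb = 102.
Sellers receive Ps = 102 + 42 = 144; x' = 1285 − 4·102 = 877.
Buyers' price falls by P* − Pb = 128 − 102 = 26; sellers' price rises by Ps − P* = 144 − 128 = 16.

Buyers gain €26 per unit; sellers gain €16 per unit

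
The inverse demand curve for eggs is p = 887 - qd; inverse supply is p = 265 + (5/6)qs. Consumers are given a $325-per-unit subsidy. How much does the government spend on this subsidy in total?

Government cost = 1846650/11

Pre-subsidy: 887 - q = 265 + (5/6)q gives q* = 3732/11 and p* = 6025/11.
With the rebate, buyers effectively pay pb = ps − 325, where ps is the price sellers receive.
On the curves, pb = 887 - q and ps = 265 + (5/6)q; the wedge ps − pb = 325 gives 265 + (5/6)q − (887 - q) = 325, so q' = 5682/11.
Then pb = 887 − 1·(5682/11) = 4075/11 and ps = 265 + (5/6)·(5682/11) = 7650/11.
Government outlay = subsidy × quantity = 325 × 5682/11 = 1846650/11.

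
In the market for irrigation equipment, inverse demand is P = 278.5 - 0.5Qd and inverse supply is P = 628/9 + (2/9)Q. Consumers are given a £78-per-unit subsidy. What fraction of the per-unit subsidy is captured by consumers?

Consumer share = 9/13

Pre-subsidy: 278.5 - 0.5Q = 628/9 + (2/9)Q gives Q* = 289 and P* = 134.
With the rebate, buyers effectively pay Pb = Ps − 78, where Ps is the price sellers receive.
On the curves, Pb = 278.5 - 0.5Q and Ps = 628/9 + (2/9)Q; the wedge Ps − Pb = 78 gives 628/9 + (2/9)Q − (278.5 - 0.5Q) = 78, so Q' = 397.
Then Pb = 278.5 − 0.5·397 = 80 and Ps = 628/9 + (2/9)·397 = 158.
Buyers' price falls by P* − Pb = 134 − 80 = 54; sellers' price rises by Ps − P* = 158 − 134 = 24.
So consumers capture 54/78 = 9/13 of each unit of subsidy.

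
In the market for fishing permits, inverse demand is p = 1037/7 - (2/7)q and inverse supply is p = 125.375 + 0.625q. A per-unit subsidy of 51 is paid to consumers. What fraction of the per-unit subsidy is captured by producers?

Producer share = 35/51

Pre-subsidy: 1037/7 - (2/7)q = 125.375 + 0.625q gives q* = 25 and p* = 141.
With the rebate, buyers effectively pay pb = ps − 51, where ps is the price sellers receive.
On the curves, pb = 1037/7 - (2/7)q and ps = 125.375 + 0.625q; the wedge ps − pb = 51 gives 125.375 + 0.625q − (1037/7 - (2/7)q) = 51, so q' = 81.
Then pb = 1037/7 − (2/7)·81 = 125 and ps = 125.375 + 0.625·81 = 176.
Buyers' price falls by p* − pb = 141 − 125 = 16; sellers' price rises by ps − p* = 176 − 141 = 35.
So producers capture 35/51 = 35/51 of each unit of subsidy.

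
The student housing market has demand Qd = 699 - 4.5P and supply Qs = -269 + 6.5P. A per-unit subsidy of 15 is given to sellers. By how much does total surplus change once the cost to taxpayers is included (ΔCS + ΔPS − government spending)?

Net change in total surplus = -26325/88

Pre-subsidy: 699 - 4.5P = -269 + 6.5P gives P* = 88, Q* = 303.
With the subsidy, sellers receive Ps = Pb + 15 for each unit, where Pb is the price buyers pay.
Supply in terms of Pb becomes Qs = -269 + 6.5(Pb + 15) = -171.5 + 6.5Pb. Setting this equal to demand: 699 - 4.5Pb = -171.5 + 6.5Pb, so Pb = 1741/22.
Sellers receive Ps = 1741/22 + 15 = 2071/22; Q' = 699 − 4.5·(1741/22) = 15087/44.
ΔCS = ½(303 + 15087/44)(88 − 1741/22) = 5541705/1936; ΔPS = ½(303 + 15087/44)(2071/22 − 88) = 3836565/1936.
Government spending = 15 × 15087/44 = 226305/44.
Net change = 5541705/1936 + 3836565/1936 − 226305/44 = -26325/88. The loss equals the DWL triangle ½·15·1755/44.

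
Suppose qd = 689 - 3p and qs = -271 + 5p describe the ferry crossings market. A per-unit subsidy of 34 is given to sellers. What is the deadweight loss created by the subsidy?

Deadweight loss = 1083.75

Pre-subsidy: 689 - 3p = -271 + 5p gives p* = 120, q* = 329.
With the subsidy, sellers receive ps = pb + 34 for each unit, where pb is the price buyers pay.
Supply in terms of pb becomes qs = -271 + 5(pb + 34) = -101 + 5pb. Setting this equal to demand: 689 - 3pb = -101 + 5pb, so pb = 98.75.
Sellers receive ps = 98.75 + 34 = 132.75; q' = 689 − 3·98.75 = 392.75.
The subsidy expands output by 392.75 − 329 = 63.75 past the efficient level; on those units the gap between marginal cost and willingness to pay runs from 0 up to 34.
DWL = ½ × 34 × 63.75 = 1083.75.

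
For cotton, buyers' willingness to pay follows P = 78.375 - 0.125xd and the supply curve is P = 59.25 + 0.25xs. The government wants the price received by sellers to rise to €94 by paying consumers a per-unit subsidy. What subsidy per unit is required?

Required subsidy s = €33 per unit

At a seller price of 94, quantity supplied is -237 + 4·94 = 139.
Buyers absorb 139 only when they pay Pb = 78.375 − 0.125·139 = 61.
s = Ps − Pb = 94 − 61 = 33.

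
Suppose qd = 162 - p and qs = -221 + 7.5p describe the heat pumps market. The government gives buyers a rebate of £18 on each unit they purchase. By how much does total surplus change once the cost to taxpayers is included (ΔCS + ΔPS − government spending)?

Pre-subsidy: 162 - p = -221 + 7.5p gives p* = 766/17, q* = 1988/17.
With the rebate, buyers effectively pay pb = ps − 18, where ps is the price sellers receive.
Demand in terms of ps becomes qd = 162 − 1(ps − 18) = 180 - ps. Setting this equal to supply: 180 - ps = -221 + 7.5ps, so ps = 802/17.
Buyers pay pb = 802/17 − 18 = 496/17; q' = -221 + 7.5·(802/17) = 2258/17.
ΔCS = ½(1988/17 + 2258/17)(766/17 − 496/17) = 573210/289; ΔPS = ½(1988/17 + 2258/17)(802/17 − 766/17) = 76428/289.
Government spending = 18 × 2258/17 = 40644/17.
Net change = 573210/289 + 76428/289 − 40644/17 = -2430/17. The loss equals the DWL triangle ½·18·270/17.

Net change in total surplus = -2430/17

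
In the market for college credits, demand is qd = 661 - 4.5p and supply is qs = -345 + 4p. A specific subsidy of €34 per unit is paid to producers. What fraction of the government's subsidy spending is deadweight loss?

DWL / government spending = 612/3407

Pre-subsidy: 661 - 4.5p = -345 + 4p gives p* = 2012/17, q* = 2183/17.
With the subsidy, sellers receive ps = pb + 34 for each unit, where pb is the price buyers pay.
Supply in terms of pb becomes qs = -345 + 4(pb + 34) = -209 + 4pb. Setting this equal to demand: 661 - 4.5pb = -209 + 4pb, so pb = 1740/17.
Sellers receive ps = 1740/17 + 34 = 2318/17; q' = 661 − 4.5·(1740/17) = 3407/17.
ΔCS = ½(2183/17 + 3407/17)(2012/17 − 1740/17) = 44720/17; ΔPS = ½(2183/17 + 3407/17)(2318/17 − 2012/17) = 50310/17.
Government spending = 34 × 3407/17 = 6814.
DWL = ½ × 34 × (3407/17 − 2183/17) = 1224; fraction = 1224 / 6814 = 612/3407.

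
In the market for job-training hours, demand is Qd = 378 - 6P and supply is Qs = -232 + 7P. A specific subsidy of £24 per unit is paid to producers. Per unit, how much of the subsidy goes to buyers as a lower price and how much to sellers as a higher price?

Buyers gain 168/13 per unit; sellers gain 144/13 per unit

Pre-subsidy: 378 - 6P = -232 + 7P gives P* = 610/13, Q* = 1254/13.
With the subsidy, sellers receive Ps = Pb + 24 for each unit, where Pb is the price buyers pay.
Supply in terms of Pb becomes Qs = -232 + 7(Pb + 24) = -64 + 7Pb. Setting this equal to demand: 378 - 6Pb = -64 + 7Pb, so Pb = 34.
Sellers receive Ps = 34 + 24 = 58; Q' = 378 − 6·34 = 174.
Buyers' price falls by P* − Pb = 610/13 − 34 = 168/13; sellers' price rises by Ps − P* = 58 − 610/13 = 144/13.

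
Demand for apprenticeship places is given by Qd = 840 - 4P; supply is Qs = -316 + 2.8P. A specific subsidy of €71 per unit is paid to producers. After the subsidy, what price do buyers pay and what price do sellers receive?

Pre-subsidy: 840 - 4P = -316 + 2.8P gives P* = 170, Q* = 160.
With the subsidy, sellers receive Ps = Pb + 71 for each unit, where Pb is the price buyers pay.
Supply in terms of Pb becomes Qs = -316 + 2.8(Pb + 71) = -117.2 + 2.8Pb. Setting this equal to demand: 840 - 4Pb = -117.2 + 2.8Pb, so Pb = 2393/17.
Sellers receive Ps = 2393/17 + 71 = 3600/17; Q' = 840 − 4·(2393/17) = 4708/17.

Buyers pay 2393/17; sellers receive 3600/17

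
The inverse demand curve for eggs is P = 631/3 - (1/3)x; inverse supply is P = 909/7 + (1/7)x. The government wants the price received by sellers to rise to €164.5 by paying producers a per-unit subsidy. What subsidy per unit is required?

At a seller price of 164.5, quantity supplied is -909 + 7·164.5 = 242.5.
Buyers absorb 242.5 only when they pay Pb = 631/3 − (1/3)·242.5 = 129.5.
s = Ps − Pb = 164.5 − 129.5 = 35.

Required subsidy s = €35 per unit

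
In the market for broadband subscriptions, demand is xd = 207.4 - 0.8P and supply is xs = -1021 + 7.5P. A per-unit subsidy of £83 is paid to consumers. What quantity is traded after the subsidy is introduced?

Pre-subsidy: 207.4 - 0.8P = -1021 + 7.5P gives P* = 148, x* = 89.
With the rebate, buyers effectively pay Pb = Ps − 83, where Ps is the price sellers receive.
Demand in terms of Ps becomes xd = 207.4 − 0.8(Ps − 83) = 273.8 - 0.8Ps. Setting this equal to supply: 273.8 - 0.8Ps = -1021 + 7.5Ps, so Ps = 156.
Buyers pay Pb = 156 − 83 = 73; x' = -1021 + 7.5·156 = 149.

x' = 149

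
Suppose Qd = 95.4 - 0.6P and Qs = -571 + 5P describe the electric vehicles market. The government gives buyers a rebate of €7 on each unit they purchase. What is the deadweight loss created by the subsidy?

Deadweight loss = €13.125

Pre-subsidy: 95.4 - 0.6P = -571 + 5P gives P* = 119, Q* = 24.
With the rebate, buyers effectively pay Pb = Ps − 7, where Ps is the price sellers receive.
Demand in terms of Ps becomes Qd = 95.4 − 0.6(Ps − 7) = 99.6 - 0.6Ps. Setting this equal to supply: 99.6 - 0.6Ps = -571 + 5Ps, so Ps = 119.75.
Buyers pay Pb = 119.75 − 7 = 112.75; Q' = -571 + 5·119.75 = 27.75.
The subsidy expands output by 27.75 − 24 = 3.75 past the efficient level; on those units the gap between marginal cost and willingness to pay runs from 0 up to 7.
DWL = ½ × 7 × 3.75 = 13.125.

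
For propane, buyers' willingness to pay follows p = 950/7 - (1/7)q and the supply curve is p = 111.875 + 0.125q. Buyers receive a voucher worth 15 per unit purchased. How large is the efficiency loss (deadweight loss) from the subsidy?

Deadweight loss = 420

Pre-subsidy: 950/7 - (1/7)q = 111.875 + 0.125q gives q* = 89 and p* = 123.
With the rebate, buyers effectively pay pb = ps − 15, where ps is the price sellers receive.
On the curves, pb = 950/7 - (1/7)q and ps = 111.875 + 0.125q; the wedge ps − pb = 15 gives 111.875 + 0.125q − (950/7 - (1/7)q) = 15, so q' = 145.
Then pb = 950/7 − (1/7)·145 = 115 and ps = 111.875 + 0.125·145 = 130.
The subsidy expands output by 145 − 89 = 56 past the efficient level; on those units the gap between marginal cost and willingness to pay runs from 0 up to 15.
DWL = ½ × 15 × 56 = 420.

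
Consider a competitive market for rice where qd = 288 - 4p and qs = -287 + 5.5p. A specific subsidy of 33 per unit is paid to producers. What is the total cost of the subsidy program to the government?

Pre-subsidy: 288 - 4p = -287 + 5.5p gives p* = 1150/19, q* = 872/19.
With the subsidy, sellers receive ps = pb + 33 for each unit, where pb is the price buyers pay.
Supply in terms of pb becomes qs = -287 + 5.5(pb + 33) = -105.5 + 5.5pb. Setting this equal to demand: 288 - 4pb = -105.5 + 5.5pb, so pb = 787/19.
Sellers receive ps = 787/19 + 33 = 1414/19; q' = 288 − 4·(787/19) = 2324/19.
Government outlay = subsidy × quantity = 33 × 2324/19 = 76692/19.

Government cost = 76692/19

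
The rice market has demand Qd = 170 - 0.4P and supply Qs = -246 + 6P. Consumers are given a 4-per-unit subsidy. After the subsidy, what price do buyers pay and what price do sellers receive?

Buyers pay 61.25; sellers receive 65.25

Pre-subsidy: 170 - 0.4P = -246 + 6P gives P* = 65, Q* = 144.
With the rebate, buyers effectively pay Pb = Ps − 4, where Ps is the price sellers receive.
Demand in terms of Ps becomes Qd = 170 − 0.4(Ps − 4) = 171.6 - 0.4Ps. Setting this equal to supply: 171.6 - 0.4Ps = -246 + 6Ps, so Ps = 65.25.
Buyers pay Pb = 65.25 − 4 = 61.25; Q' = -246 + 6·65.25 = 145.5.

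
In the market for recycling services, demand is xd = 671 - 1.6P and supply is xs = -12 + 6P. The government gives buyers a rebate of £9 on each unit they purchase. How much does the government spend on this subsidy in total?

Government cost = 92097/19

Pre-subsidy: 671 - 1.6P = -12 + 6P gives P* = 3415/38, x* = 10017/19.
With the rebate, buyers effectively pay Pb = Ps − 9, where Ps is the price sellers receive.
Demand in terms of Ps becomes xd = 671 − 1.6(Ps − 9) = 685.4 - 1.6Ps. Setting this equal to supply: 685.4 - 1.6Ps = -12 + 6Ps, so Ps = 3487/38.
Buyers pay Pb = 3487/38 − 9 = 3145/38; x' = -12 + 6·(3487/38) = 10233/19.
Government outlay = subsidy × quantity = 9 × 10233/19 = 92097/19.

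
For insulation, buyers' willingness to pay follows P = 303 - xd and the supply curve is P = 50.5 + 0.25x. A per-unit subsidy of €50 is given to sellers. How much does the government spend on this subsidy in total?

Government cost = €12100

Pre-subsidy: 303 - x = 50.5 + 0.25x gives x* = 202 and P* = 101.
With the subsidy, sellers receive Ps = Pb + 50 for each unit, where Pb is the price buyers pay.
On the curves, Pb = 303 - x and Ps = 50.5 + 0.25x; the wedge Ps − Pb = 50 gives 50.5 + 0.25x − (303 - x) = 50, so x' = 242.
Then Pb = 303 − 1·242 = 61 and Ps = 50.5 + 0.25·242 = 111.
Government outlay = subsidy × quantity = 50 × 242 = 12100.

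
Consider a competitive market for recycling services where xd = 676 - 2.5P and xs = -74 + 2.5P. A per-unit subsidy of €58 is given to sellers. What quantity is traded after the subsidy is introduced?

Pre-subsidy: 676 - 2.5P = -74 + 2.5P gives P* = 150, x* = 301.
With the subsidy, sellers receive Ps = Pb + 58 for each unit, where Pb is the price buyers pay.
Supply in terms of Pb becomes xs = -74 + 2.5(Pb + 58) = 71 + 2.5Pb. Setting this equal to demand: 676 - 2.5Pb = 71 + 2.5Pb, so Pb = 121.
Sellers receive Ps = 121 + 58 = 179; x' = 676 − 2.5·121 = 373.5.

x' = 373.5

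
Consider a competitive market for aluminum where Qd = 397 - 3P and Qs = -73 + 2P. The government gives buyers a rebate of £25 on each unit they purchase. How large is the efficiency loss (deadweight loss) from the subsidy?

Pre-subsidy: 397 - 3P = -73 + 2P gives P* = 94, Q* = 115.
With the rebate, buyers effectively pay Pb = Ps − 25, where Ps is the price sellers receive.
Demand in terms of Ps becomes Qd = 397 − 3(Ps − 25) = 472 - 3Ps. Setting this equal to supply: 472 - 3Ps = -73 + 2Ps, so Ps = 109.
Buyers pay Pb = 109 − 25 = 84; Q' = -73 + 2·109 = 145.
The subsidy expands output by 145 − 115 = 30 past the efficient level; on those units the gap between marginal cost and willingness to pay runs from 0 up to 25.
DWL = ½ × 25 × 30 = 375.

Deadweight loss = £375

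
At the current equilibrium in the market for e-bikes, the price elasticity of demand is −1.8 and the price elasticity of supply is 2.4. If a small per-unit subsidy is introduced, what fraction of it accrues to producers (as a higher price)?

For a small subsidy around the equilibrium, the benefit split depends on the relative slopes, which at a point are proportional to the elasticities.
Buyer share = εs/(εs + |εd|) = 2.4/(2.4 + 1.8) = 4/7; seller share = |εd|/(εs + |εd|) = 3/7.
So producers capture 3/7 of the subsidy.

Producer share = 3/7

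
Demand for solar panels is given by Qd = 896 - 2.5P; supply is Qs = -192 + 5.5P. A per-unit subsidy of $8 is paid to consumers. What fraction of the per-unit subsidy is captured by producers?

Pre-subsidy: 896 - 2.5P = -192 + 5.5P gives P* = 136, Q* = 556.
With the rebate, buyers effectively pay Pb = Ps − 8, where Ps is the price sellers receive.
Demand in terms of Ps becomes Qd = 896 − 2.5(Ps − 8) = 916 - 2.5Ps. Setting this equal to supply: 916 - 2.5Ps = -192 + 5.5Ps, so Ps = 138.5.
Buyers pay Pb = 138.5 − 8 = 130.5; Q' = -192 + 5.5·138.5 = 569.75.
Buyers' price falls by P* − Pb = 136 − 130.5 = 5.5; sellers' price rises by Ps − P* = 138.5 − 136 = 2.5.
So producers capture 2.5/8 = 0.3125 of each unit of subsidy.

Producer share = 0.3125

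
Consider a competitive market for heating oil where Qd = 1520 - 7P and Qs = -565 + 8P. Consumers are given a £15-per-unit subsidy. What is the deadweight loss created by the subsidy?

Pre-subsidy: 1520 - 7P = -565 + 8P gives P* = 139, Q* = 547.
With the rebate, buyers effectively pay Pb = Ps − 15, where Ps is the price sellers receive.
Demand in terms of Ps becomes Qd = 1520 − 7(Ps − 15) = 1625 - 7Ps. Setting this equal to supply: 1625 - 7Ps = -565 + 8Ps, so Ps = 146.
Buyers pay Pb = 146 − 15 = 131; Q' = -565 + 8·146 = 603.
The subsidy expands output by 603 − 547 = 56 past the efficient level; on those units the gap between marginal cost and willingness to pay runs from 0 up to 15.
DWL = ½ × 15 × 56 = 420.

Deadweight loss = £420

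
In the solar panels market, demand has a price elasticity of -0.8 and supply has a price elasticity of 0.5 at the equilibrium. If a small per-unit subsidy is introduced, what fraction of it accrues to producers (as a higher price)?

For a small subsidy around the equilibrium, the benefit split depends on the relative slopes, which at a point are proportional to the elasticities.
Buyer share = εs/(εs + |εd|) = 0.5/(0.5 + 0.8) = 5/13; seller share = |εd|/(εs + |εd|) = 8/13.
So producers capture 8/13 of the subsidy.

Producer share = 8/13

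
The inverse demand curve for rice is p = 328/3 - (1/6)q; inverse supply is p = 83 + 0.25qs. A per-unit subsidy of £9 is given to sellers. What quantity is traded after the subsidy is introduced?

q' = 84.8

Pre-subsidy: 328/3 - (1/6)q = 83 + 0.25q gives q* = 63.2 and p* = 98.8.
With the subsidy, sellers receive ps = pb + 9 for each unit, where pb is the price buyers pay.
On the curves, pb = 328/3 - (1/6)q and ps = 83 + 0.25q; the wedge ps − pb = 9 gives 83 + 0.25q − (328/3 - (1/6)q) = 9, so q' = 84.8.
Then pb = 328/3 − (1/6)·84.8 = 95.2 and ps = 83 + 0.25·84.8 = 104.2.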